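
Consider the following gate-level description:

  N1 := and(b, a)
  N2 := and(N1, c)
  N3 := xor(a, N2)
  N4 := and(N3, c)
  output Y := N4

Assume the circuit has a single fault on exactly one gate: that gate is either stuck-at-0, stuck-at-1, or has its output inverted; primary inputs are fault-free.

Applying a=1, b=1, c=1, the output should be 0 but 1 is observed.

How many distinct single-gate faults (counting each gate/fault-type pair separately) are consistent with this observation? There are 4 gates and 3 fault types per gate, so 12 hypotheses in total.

8

Fault-free: N1=1, N2=1, N3=0, N4=0 → 0. Observed 1.
  N1 stuck-at-0: output 1 ✓
  N1 stuck-at-1: output 0 ✗
  N1 inverted output: output 1 ✓
  N2 stuck-at-0: output 1 ✓
  N2 stuck-at-1: output 0 ✗
  N2 inverted output: output 1 ✓
  N3 stuck-at-0: output 0 ✗
  N3 stuck-at-1: output 1 ✓
  N3 inverted output: output 1 ✓
  N4 stuck-at-0: output 0 ✗
  N4 stuck-at-1: output 1 ✓
  N4 inverted output: output 1 ✓
Consistent faults: {N1 stuck-at-0, N1 inverted output, N2 stuck-at-0, N2 inverted output, N3 stuck-at-1, N3 inverted output, N4 stuck-at-1, N4 inverted output} — 8 in all.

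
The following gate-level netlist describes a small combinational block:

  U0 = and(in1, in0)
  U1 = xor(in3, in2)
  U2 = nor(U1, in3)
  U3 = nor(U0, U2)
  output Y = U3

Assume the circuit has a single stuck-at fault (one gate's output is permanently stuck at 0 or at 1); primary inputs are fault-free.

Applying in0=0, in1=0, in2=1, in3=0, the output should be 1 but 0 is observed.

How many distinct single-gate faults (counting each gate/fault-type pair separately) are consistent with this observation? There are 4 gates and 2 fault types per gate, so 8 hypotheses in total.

4

Fault-free: U0=0, U1=1, U2=0, U3=1 → 1. Observed 0.
  U0 stuck-at-0: output 1 ✗
  U0 stuck-at-1: output 0 ✓
  U1 stuck-at-0: output 0 ✓
  U1 stuck-at-1: output 1 ✗
  U2 stuck-at-0: output 1 ✗
  U2 stuck-at-1: output 0 ✓
  U3 stuck-at-0: output 0 ✓
  U3 stuck-at-1: output 1 ✗
Consistent faults: {U0 stuck-at-1, U1 stuck-at-0, U2 stuck-at-1, U3 stuck-at-0} — 4 in all.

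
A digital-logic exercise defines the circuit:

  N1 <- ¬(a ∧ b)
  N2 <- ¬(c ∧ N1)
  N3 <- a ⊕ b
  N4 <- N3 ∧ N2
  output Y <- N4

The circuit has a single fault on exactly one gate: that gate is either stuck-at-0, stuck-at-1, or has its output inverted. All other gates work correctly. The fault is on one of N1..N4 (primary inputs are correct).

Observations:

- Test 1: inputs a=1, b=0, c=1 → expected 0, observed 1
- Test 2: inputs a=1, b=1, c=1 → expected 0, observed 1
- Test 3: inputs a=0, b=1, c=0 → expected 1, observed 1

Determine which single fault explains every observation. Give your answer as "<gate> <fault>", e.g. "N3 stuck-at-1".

N4 stuck-at-1

Fault-free values for test 1 (a=1, b=0, c=1): N1=1, N2=0, N3=1, N4=0, giving Y=0. Observed 1.
Test 1: faults giving observed 1 are {N1 stuck-at-0, N1 inverted output, N2 stuck-at-1, N2 inverted output, N4 stuck-at-1, N4 inverted output}.
Test 2 (a=1, b=1, c=1): fault-free N1=0, N2=1, N3=0, N4=0 → 0; observed 1. Eliminates N1 stuck-at-0, N1 inverted output, N2 stuck-at-1, N2 inverted output.
Test 3 (a=0, b=1, c=0): fault-free N1=1, N2=1, N3=1, N4=1 → 1; observed 1. Eliminates N4 inverted output.
Only N4 stuck-at-1 is consistent with every test.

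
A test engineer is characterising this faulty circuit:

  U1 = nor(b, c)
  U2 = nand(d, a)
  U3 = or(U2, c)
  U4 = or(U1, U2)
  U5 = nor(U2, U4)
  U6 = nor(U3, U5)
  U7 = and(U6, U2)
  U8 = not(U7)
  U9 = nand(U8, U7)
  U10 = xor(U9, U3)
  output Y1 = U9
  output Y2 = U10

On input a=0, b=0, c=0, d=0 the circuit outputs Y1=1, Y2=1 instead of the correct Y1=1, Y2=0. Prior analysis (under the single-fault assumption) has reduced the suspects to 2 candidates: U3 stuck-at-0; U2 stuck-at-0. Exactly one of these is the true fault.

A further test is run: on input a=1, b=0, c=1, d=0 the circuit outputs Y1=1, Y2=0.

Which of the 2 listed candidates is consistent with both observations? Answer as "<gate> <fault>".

U2 stuck-at-0

Evaluate each candidate on input a=1, b=0, c=1, d=0:
  U3 stuck-at-0: U1=0, U2=1, U3=0 [stuck-at-0], U4=1, U5=0, U6=1, U7=1, U8=0, U9=1, U10=1 → Y1=1, Y2=1 — eliminated
  U2 stuck-at-0: U1=0, U2=0 [stuck-at-0], U3=1, U4=0, U5=1, U6=0, U7=0, U8=1, U9=1, U10=0 → Y1=1, Y2=0 — matches
Only U2 stuck-at-0 reproduces the observed Y1=1, Y2=0.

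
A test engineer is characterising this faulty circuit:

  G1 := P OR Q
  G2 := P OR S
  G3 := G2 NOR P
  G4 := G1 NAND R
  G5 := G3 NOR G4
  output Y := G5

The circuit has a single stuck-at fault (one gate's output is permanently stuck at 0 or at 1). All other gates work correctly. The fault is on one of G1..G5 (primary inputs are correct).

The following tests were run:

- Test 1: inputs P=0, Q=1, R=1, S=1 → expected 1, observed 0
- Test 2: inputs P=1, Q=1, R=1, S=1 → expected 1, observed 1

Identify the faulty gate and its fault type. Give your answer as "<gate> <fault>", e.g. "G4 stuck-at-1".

G2 stuck-at-0

Fault-free values for test 1 (P=0, Q=1, R=1, S=1): G1=1, G2=1, G3=0, G4=0, G5=1, giving Y=1. Observed 0.
Test 1: faults giving observed 0 are {G1 stuck-at-0, G2 stuck-at-0, G3 stuck-at-1, G4 stuck-at-1, G5 stuck-at-0}.
Test 2 (P=1, Q=1, R=1, S=1): fault-free G1=1, G2=1, G3=0, G4=0, G5=1 → 1; observed 1. Eliminates G1 stuck-at-0, G3 stuck-at-1, G4 stuck-at-1, G5 stuck-at-0.
Only G2 stuck-at-0 is consistent with every test.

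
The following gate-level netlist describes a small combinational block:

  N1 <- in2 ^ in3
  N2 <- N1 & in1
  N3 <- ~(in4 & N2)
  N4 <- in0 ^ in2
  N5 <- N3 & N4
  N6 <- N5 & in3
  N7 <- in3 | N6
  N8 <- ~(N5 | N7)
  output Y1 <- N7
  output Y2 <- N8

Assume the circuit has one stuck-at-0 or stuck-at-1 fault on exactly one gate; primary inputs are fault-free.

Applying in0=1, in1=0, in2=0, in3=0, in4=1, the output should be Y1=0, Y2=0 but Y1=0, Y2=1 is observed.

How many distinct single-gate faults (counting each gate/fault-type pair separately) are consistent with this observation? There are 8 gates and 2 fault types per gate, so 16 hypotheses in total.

Fault-free: N1=0, N2=0, N3=1, N4=1, N5=1, N6=0, N7=0, N8=0 → Y1=0, Y2=0. Observed Y1=0, Y2=1.
  N1: none of the 2 fault types match ✗
  N2: stuck-at-1 ✓; others ✗
  N3: stuck-at-0 ✓; others ✗
  N4: stuck-at-0 ✓; others ✗
  N5: stuck-at-0 ✓; others ✗
  N6: none of the 2 fault types match ✗
  N7: none of the 2 fault types match ✗
  N8: stuck-at-1 ✓; others ✗
Consistent faults: {N2 stuck-at-1, N3 stuck-at-0, N4 stuck-at-0, N5 stuck-at-0, N8 stuck-at-1} — 5 in all.

5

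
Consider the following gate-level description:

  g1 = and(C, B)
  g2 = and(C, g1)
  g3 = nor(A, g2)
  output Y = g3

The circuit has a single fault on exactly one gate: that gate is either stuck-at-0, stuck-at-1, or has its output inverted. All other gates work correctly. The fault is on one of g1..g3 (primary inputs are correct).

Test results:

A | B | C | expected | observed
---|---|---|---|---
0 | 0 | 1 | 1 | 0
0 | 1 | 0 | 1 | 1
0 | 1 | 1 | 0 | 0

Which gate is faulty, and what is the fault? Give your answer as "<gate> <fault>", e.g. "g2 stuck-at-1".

Fault-free values for test 1 (A=0, B=0, C=1): g1=0, g2=0, g3=1, giving Y=1. Observed 0.
Test 1: faults giving observed 0 are {g1 stuck-at-1, g1 inverted output, g2 stuck-at-1, g2 inverted output, g3 stuck-at-0, g3 inverted output}.
Test 2 (A=0, B=1, C=0): fault-free g1=0, g2=0, g3=1 → 1; observed 1. Eliminates g2 stuck-at-1, g2 inverted output, g3 stuck-at-0, g3 inverted output.
Test 3 (A=0, B=1, C=1): fault-free g1=1, g2=1, g3=0 → 0; observed 0. Eliminates g1 inverted output.
Only g1 stuck-at-1 is consistent with every test.

g1 stuck-at-1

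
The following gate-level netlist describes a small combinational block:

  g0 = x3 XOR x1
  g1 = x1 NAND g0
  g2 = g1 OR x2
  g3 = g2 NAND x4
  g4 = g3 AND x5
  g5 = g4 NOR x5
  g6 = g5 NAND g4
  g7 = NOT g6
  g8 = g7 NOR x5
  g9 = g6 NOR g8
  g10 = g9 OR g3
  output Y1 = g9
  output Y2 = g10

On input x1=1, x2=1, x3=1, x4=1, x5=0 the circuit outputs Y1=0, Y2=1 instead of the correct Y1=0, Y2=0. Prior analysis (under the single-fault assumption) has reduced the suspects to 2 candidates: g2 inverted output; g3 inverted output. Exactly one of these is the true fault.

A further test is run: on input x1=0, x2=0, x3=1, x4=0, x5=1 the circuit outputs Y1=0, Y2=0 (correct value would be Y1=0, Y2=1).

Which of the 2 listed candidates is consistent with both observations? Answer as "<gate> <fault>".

g3 inverted output

Evaluate each candidate on input x1=0, x2=0, x3=1, x4=0, x5=1:
  g2 inverted output: g0=1, g1=1, g2=0 [inverted output], g3=1, g4=1, g5=0, g6=1, g7=0, g8=0, g9=0, g10=1 → Y1=0, Y2=1 — eliminated
  g3 inverted output: g0=1, g1=1, g2=1, g3=0 [inverted output], g4=0, g5=0, g6=1, g7=0, g8=0, g9=0, g10=0 → Y1=0, Y2=0 — matches
Only g3 inverted output reproduces the observed Y1=0, Y2=0.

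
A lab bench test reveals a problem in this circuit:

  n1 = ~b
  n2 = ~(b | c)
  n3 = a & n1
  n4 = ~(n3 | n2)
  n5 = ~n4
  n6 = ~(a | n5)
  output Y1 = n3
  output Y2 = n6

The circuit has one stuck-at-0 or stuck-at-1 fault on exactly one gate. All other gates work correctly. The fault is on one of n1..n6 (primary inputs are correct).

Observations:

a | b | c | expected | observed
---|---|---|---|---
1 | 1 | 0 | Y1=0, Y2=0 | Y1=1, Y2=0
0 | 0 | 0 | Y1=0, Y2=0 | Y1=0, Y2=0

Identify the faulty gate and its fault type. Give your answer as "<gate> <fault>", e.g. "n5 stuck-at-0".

n1 stuck-at-1

Fault-free values for test 1 (a=1, b=1, c=0): n1=0, n2=0, n3=0, n4=1, n5=0, n6=0, giving Y1=0, Y2=0. Observed Y1=1, Y2=0.
Test 1: faults giving observed Y1=1, Y2=0 are {n1 stuck-at-1, n3 stuck-at-1}.
Test 2 (a=0, b=0, c=0): fault-free n1=1, n2=1, n3=0, n4=0, n5=1, n6=0 → Y1=0, Y2=0; observed Y1=0, Y2=0. Eliminates n3 stuck-at-1.
Only n1 stuck-at-1 is consistent with every test.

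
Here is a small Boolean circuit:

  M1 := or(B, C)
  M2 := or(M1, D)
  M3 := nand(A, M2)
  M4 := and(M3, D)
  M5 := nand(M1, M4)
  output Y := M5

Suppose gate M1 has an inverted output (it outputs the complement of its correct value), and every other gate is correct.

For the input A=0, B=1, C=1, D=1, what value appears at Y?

1

Propagate with M1 forced: M1=0 [inverted output], M2=1, M3=1, M4=1, M5=1.
So Y = 1. (Without the fault it would be 0.)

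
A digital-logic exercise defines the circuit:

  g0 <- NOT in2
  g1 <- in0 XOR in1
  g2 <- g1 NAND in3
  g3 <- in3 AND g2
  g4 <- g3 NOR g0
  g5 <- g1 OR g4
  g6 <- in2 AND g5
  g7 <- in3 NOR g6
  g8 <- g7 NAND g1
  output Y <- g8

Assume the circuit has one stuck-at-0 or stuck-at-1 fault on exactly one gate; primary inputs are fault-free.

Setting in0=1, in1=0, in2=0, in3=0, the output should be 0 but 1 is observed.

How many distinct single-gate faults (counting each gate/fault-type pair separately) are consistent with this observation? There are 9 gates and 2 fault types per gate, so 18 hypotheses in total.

Fault-free: g0=1, g1=1, g2=1, g3=0, g4=0, g5=1, g6=0, g7=1, g8=0 → 0. Observed 1.
  g0: none of the 2 fault types match ✗
  g1: stuck-at-0 ✓; others ✗
  g2: none of the 2 fault types match ✗
  g3: none of the 2 fault types match ✗
  g4: none of the 2 fault types match ✗
  g5: none of the 2 fault types match ✗
  g6: stuck-at-1 ✓; others ✗
  g7: stuck-at-0 ✓; others ✗
  g8: stuck-at-1 ✓; others ✗
Consistent faults: {g1 stuck-at-0, g6 stuck-at-1, g7 stuck-at-0, g8 stuck-at-1} — 4 in all.

4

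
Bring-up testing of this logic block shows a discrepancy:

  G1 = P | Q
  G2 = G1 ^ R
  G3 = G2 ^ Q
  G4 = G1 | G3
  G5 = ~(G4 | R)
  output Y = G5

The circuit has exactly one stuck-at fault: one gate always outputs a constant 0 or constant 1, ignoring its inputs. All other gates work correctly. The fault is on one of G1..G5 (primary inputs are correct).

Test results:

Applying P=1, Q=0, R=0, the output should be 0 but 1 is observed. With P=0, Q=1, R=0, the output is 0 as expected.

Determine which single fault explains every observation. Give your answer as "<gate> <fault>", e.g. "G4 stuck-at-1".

G1 stuck-at-0

Fault-free values for test 1 (P=1, Q=0, R=0): G1=1, G2=1, G3=1, G4=1, G5=0, giving Y=0. Observed 1.
Test 1: faults giving observed 1 are {G1 stuck-at-0, G4 stuck-at-0, G5 stuck-at-1}.
Test 2 (P=0, Q=1, R=0): fault-free G1=1, G2=1, G3=0, G4=1, G5=0 → 0; observed 0. Eliminates G4 stuck-at-0, G5 stuck-at-1.
Only G1 stuck-at-0 is consistent with every test.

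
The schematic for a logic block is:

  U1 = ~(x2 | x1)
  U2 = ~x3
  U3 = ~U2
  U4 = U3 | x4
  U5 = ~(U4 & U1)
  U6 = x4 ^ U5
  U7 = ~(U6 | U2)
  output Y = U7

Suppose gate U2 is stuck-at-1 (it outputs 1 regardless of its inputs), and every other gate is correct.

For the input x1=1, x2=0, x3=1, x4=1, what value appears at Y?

0

Propagate with U2 forced: U1=0, U2=1 [stuck-at-1], U3=0, U4=1, U5=1, U6=0, U7=0.
So Y = 0. (Without the fault it would be 1.)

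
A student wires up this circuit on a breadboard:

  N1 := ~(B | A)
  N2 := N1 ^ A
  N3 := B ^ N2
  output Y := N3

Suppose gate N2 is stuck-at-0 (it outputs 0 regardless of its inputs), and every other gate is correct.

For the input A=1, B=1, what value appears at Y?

Propagate with N2 forced: N1=0, N2=0 [stuck-at-0], N3=1.
So Y = 1. (Without the fault it would be 0.)

1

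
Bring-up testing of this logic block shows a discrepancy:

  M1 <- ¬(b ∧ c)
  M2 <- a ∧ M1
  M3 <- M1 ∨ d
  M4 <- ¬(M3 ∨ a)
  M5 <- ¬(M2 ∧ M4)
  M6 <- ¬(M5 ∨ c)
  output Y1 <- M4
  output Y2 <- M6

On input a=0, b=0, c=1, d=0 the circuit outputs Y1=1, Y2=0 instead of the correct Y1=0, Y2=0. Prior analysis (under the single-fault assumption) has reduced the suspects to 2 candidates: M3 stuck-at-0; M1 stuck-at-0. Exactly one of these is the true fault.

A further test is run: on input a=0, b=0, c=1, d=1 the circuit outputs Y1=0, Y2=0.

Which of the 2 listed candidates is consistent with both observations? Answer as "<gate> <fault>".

M1 stuck-at-0

Evaluate each candidate on input a=0, b=0, c=1, d=1:
  M3 stuck-at-0: M1=1, M2=0, M3=0 [stuck-at-0], M4=1, M5=1, M6=0 → Y1=1, Y2=0 — eliminated
  M1 stuck-at-0: M1=0 [stuck-at-0], M2=0, M3=1, M4=0, M5=1, M6=0 → Y1=0, Y2=0 — matches
Only M1 stuck-at-0 reproduces the observed Y1=0, Y2=0.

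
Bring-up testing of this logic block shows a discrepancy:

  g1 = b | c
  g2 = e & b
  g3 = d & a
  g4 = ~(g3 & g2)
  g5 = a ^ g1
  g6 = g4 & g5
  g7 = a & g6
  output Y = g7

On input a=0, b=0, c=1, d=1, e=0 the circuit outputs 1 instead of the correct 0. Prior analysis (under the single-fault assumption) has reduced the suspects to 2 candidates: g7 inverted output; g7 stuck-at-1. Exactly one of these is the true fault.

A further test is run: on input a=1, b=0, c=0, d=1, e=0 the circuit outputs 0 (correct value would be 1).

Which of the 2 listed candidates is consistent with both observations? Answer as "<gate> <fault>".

Evaluate each candidate on input a=1, b=0, c=0, d=1, e=0:
  g7 inverted output: g1=0, g2=0, g3=1, g4=1, g5=1, g6=1, g7=0 [inverted output] → 0 — matches
  g7 stuck-at-1: g1=0, g2=0, g3=1, g4=1, g5=1, g6=1, g7=1 [stuck-at-1] → 1 — eliminated
Only g7 inverted output reproduces the observed 0.

g7 inverted output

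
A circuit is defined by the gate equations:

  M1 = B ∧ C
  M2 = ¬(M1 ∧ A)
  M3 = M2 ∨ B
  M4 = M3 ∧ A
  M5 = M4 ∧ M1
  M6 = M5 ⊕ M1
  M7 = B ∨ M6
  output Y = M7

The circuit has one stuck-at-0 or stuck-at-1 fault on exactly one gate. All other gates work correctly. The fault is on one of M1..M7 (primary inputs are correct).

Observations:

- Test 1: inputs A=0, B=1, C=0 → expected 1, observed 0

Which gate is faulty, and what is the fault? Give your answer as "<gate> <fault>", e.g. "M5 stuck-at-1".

M7 stuck-at-0

Fault-free values for test 1 (A=0, B=1, C=0): M1=0, M2=1, M3=1, M4=0, M5=0, M6=0, M7=1, giving Y=1. Observed 0.
Test 1: faults giving observed 0 are {M7 stuck-at-0}.
Only M7 stuck-at-0 is consistent with every test.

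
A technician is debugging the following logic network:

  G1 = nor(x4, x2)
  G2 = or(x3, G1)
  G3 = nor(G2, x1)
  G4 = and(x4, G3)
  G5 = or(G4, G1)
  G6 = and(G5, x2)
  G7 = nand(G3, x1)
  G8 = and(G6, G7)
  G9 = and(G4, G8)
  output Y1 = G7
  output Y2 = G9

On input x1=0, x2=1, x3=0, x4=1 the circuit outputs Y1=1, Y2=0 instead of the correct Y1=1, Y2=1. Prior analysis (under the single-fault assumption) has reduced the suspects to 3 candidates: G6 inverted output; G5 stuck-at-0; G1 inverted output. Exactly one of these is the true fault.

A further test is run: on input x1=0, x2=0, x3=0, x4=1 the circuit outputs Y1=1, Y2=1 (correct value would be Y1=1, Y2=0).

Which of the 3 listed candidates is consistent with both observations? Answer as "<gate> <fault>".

Evaluate each candidate on input x1=0, x2=0, x3=0, x4=1:
  G6 inverted output: G1=0, G2=0, G3=1, G4=1, G5=1, G6=1 [inverted output], G7=1, G8=1, G9=1 → Y1=1, Y2=1 — matches
  G5 stuck-at-0: G1=0, G2=0, G3=1, G4=1, G5=0 [stuck-at-0], G6=0, G7=1, G8=0, G9=0 → Y1=1, Y2=0 — eliminated
  G1 inverted output: G1=1 [inverted output], G2=1, G3=0, G4=0, G5=1, G6=0, G7=1, G8=0, G9=0 → Y1=1, Y2=0 — eliminated
Only G6 inverted output reproduces the observed Y1=1, Y2=1.

G6 inverted output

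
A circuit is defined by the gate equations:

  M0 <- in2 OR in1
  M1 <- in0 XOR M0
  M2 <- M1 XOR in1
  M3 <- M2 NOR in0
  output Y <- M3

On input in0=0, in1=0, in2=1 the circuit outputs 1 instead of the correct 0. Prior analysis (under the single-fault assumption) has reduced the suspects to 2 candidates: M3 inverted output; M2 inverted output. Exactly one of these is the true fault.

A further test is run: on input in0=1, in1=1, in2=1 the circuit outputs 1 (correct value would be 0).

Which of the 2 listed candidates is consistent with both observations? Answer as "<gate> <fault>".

Evaluate each candidate on input in0=1, in1=1, in2=1:
  M3 inverted output: M0=1, M1=0, M2=1, M3=1 [inverted output] → 1 — matches
  M2 inverted output: M0=1, M1=0, M2=0 [inverted output], M3=0 → 0 — eliminated
Only M3 inverted output reproduces the observed 1.

M3 inverted output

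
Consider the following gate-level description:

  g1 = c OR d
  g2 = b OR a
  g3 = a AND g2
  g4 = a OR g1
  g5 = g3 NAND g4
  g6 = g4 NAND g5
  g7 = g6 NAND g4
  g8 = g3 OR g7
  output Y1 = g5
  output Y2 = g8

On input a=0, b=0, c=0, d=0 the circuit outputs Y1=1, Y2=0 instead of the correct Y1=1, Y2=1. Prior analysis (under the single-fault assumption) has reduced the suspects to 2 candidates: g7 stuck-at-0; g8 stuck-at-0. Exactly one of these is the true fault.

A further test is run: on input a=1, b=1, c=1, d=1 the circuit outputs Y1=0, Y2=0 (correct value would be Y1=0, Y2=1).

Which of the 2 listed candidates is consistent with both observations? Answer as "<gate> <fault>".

g8 stuck-at-0

Evaluate each candidate on input a=1, b=1, c=1, d=1:
  g7 stuck-at-0: g1=1, g2=1, g3=1, g4=1, g5=0, g6=1, g7=0 [stuck-at-0], g8=1 → Y1=0, Y2=1 — eliminated
  g8 stuck-at-0: g1=1, g2=1, g3=1, g4=1, g5=0, g6=1, g7=0, g8=0 [stuck-at-0] → Y1=0, Y2=0 — matches
Only g8 stuck-at-0 reproduces the observed Y1=0, Y2=0.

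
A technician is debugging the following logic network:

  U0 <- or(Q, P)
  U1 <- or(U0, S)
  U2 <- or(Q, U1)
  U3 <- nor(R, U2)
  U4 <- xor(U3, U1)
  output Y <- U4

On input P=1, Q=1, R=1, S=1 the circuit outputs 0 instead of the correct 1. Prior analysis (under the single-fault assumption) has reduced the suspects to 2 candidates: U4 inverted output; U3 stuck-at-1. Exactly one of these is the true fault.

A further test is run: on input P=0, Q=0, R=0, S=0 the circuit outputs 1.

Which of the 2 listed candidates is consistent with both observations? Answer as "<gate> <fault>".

U3 stuck-at-1

Evaluate each candidate on input P=0, Q=0, R=0, S=0:
  U4 inverted output: U0=0, U1=0, U2=0, U3=1, U4=0 [inverted output] → 0 — eliminated
  U3 stuck-at-1: U0=0, U1=0, U2=0, U3=1 [stuck-at-1], U4=1 → 1 — matches
Only U3 stuck-at-1 reproduces the observed 1.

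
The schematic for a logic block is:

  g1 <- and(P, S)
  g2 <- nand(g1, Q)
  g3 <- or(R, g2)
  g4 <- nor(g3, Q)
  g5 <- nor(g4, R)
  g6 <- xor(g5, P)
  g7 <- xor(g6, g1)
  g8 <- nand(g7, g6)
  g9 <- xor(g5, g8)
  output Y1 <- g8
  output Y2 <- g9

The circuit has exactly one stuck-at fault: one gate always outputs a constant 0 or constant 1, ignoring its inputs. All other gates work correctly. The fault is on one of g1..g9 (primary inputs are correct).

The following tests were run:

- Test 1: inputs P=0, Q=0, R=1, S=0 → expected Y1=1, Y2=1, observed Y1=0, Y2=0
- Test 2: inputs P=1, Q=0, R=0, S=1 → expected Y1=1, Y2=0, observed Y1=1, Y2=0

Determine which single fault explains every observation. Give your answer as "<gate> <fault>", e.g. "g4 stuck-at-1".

g6 stuck-at-1

Fault-free values for test 1 (P=0, Q=0, R=1, S=0): g1=0, g2=1, g3=1, g4=0, g5=0, g6=0, g7=0, g8=1, g9=1, giving Y1=1, Y2=1. Observed Y1=0, Y2=0.
Test 1: faults giving observed Y1=0, Y2=0 are {g6 stuck-at-1, g8 stuck-at-0}.
Test 2 (P=1, Q=0, R=0, S=1): fault-free g1=1, g2=1, g3=1, g4=0, g5=1, g6=0, g7=1, g8=1, g9=0 → Y1=1, Y2=0; observed Y1=1, Y2=0. Eliminates g8 stuck-at-0.
Only g6 stuck-at-1 is consistent with every test.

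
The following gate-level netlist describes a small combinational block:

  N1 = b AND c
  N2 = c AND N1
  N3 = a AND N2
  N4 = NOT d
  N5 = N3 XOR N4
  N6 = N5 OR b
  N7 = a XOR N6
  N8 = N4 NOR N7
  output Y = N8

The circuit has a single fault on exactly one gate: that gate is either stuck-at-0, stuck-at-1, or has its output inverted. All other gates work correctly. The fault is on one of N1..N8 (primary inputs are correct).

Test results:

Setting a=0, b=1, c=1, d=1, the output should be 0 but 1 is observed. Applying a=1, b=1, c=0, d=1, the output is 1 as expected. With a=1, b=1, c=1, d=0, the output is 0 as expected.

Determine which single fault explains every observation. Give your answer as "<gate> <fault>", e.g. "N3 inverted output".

Fault-free values for test 1 (a=0, b=1, c=1, d=1): N1=1, N2=1, N3=0, N4=0, N5=0, N6=1, N7=1, N8=0, giving Y=0. Observed 1.
Test 1: faults giving observed 1 are {N6 stuck-at-0, N6 inverted output, N7 stuck-at-0, N7 inverted output, N8 stuck-at-1, N8 inverted output}.
Test 2 (a=1, b=1, c=0, d=1): fault-free N1=0, N2=0, N3=0, N4=0, N5=0, N6=1, N7=0, N8=1 → 1; observed 1. Eliminates N6 stuck-at-0, N6 inverted output, N7 inverted output, N8 inverted output.
Test 3 (a=1, b=1, c=1, d=0): fault-free N1=1, N2=1, N3=1, N4=1, N5=0, N6=1, N7=0, N8=0 → 0; observed 0. Eliminates N8 stuck-at-1.
Only N7 stuck-at-0 is consistent with every test.

N7 stuck-at-0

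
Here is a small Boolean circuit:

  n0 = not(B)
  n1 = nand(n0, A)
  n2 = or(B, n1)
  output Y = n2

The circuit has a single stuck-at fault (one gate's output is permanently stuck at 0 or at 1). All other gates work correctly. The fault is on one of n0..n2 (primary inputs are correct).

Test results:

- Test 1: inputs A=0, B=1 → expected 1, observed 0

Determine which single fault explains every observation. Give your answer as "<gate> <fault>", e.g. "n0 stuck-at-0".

n2 stuck-at-0

Fault-free values for test 1 (A=0, B=1): n0=0, n1=1, n2=1, giving Y=1. Observed 0.
Test 1: faults giving observed 0 are {n2 stuck-at-0}.
Only n2 stuck-at-0 is consistent with every test.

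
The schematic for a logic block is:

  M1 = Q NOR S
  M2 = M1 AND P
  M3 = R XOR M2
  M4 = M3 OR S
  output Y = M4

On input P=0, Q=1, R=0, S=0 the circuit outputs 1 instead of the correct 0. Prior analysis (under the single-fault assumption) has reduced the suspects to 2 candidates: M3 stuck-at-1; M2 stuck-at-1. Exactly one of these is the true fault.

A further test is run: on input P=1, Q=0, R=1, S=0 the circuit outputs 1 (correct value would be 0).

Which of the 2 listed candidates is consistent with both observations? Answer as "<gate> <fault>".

Evaluate each candidate on input P=1, Q=0, R=1, S=0:
  M3 stuck-at-1: M1=1, M2=1, M3=1 [stuck-at-1], M4=1 → 1 — matches
  M2 stuck-at-1: M1=1, M2=1 [stuck-at-1], M3=0, M4=0 → 0 — eliminated
Only M3 stuck-at-1 reproduces the observed 1.

M3 stuck-at-1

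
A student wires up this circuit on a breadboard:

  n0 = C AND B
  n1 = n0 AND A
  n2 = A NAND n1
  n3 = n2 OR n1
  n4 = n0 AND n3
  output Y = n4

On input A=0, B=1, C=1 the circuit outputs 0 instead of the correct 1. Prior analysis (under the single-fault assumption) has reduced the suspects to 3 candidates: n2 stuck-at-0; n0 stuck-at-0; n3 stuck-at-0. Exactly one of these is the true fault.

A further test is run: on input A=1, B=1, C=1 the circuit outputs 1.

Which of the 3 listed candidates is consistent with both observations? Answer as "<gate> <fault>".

Evaluate each candidate on input A=1, B=1, C=1:
  n2 stuck-at-0: n0=1, n1=1, n2=0 [stuck-at-0], n3=1, n4=1 → 1 — matches
  n0 stuck-at-0: n0=0 [stuck-at-0], n1=0, n2=1, n3=1, n4=0 → 0 — eliminated
  n3 stuck-at-0: n0=1, n1=1, n2=0, n3=0 [stuck-at-0], n4=0 → 0 — eliminated
Only n2 stuck-at-0 reproduces the observed 1.

n2 stuck-at-0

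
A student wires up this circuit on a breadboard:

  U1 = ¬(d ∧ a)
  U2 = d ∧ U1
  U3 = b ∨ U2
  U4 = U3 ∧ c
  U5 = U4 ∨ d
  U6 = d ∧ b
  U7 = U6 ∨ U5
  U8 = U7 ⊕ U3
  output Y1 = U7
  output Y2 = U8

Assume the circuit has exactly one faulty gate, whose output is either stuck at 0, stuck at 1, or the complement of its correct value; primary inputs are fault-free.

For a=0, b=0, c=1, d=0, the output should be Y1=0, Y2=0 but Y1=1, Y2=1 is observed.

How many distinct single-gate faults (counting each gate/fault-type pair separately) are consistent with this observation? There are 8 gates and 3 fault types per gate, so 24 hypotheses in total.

Fault-free: U1=1, U2=0, U3=0, U4=0, U5=0, U6=0, U7=0, U8=0 → Y1=0, Y2=0. Observed Y1=1, Y2=1.
  U1: none of the 3 fault types match ✗
  U2: none of the 3 fault types match ✗
  U3: none of the 3 fault types match ✗
  U4: stuck-at-1, inverted output ✓; others ✗
  U5: stuck-at-1, inverted output ✓; others ✗
  U6: stuck-at-1, inverted output ✓; others ✗
  U7: stuck-at-1, inverted output ✓; others ✗
  U8: none of the 3 fault types match ✗
Consistent faults: {U4 stuck-at-1, U4 inverted output, U5 stuck-at-1, U5 inverted output, U6 stuck-at-1, U6 inverted output, U7 stuck-at-1, U7 inverted output} — 8 in all.

8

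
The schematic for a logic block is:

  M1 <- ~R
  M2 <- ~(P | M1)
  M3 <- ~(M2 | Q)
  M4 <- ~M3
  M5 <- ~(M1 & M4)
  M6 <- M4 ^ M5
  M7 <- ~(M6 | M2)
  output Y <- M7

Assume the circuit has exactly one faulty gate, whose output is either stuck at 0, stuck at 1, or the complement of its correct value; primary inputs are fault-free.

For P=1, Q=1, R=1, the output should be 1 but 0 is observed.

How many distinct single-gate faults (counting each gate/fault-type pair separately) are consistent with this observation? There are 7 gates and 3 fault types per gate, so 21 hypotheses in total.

Fault-free: M1=0, M2=0, M3=0, M4=1, M5=1, M6=0, M7=1 → 1. Observed 0.
  M1: stuck-at-1, inverted output ✓; others ✗
  M2: stuck-at-1, inverted output ✓; others ✗
  M3: stuck-at-1, inverted output ✓; others ✗
  M4: stuck-at-0, inverted output ✓; others ✗
  M5: stuck-at-0, inverted output ✓; others ✗
  M6: stuck-at-1, inverted output ✓; others ✗
  M7: stuck-at-0, inverted output ✓; others ✗
Consistent faults: {M1 stuck-at-1, M1 inverted output, M2 stuck-at-1, M2 inverted output, M3 stuck-at-1, M3 inverted output, M4 stuck-at-0, M4 inverted output, M5 stuck-at-0, M5 inverted output, M6 stuck-at-1, M6 inverted output, M7 stuck-at-0, M7 inverted output} — 14 in all.

14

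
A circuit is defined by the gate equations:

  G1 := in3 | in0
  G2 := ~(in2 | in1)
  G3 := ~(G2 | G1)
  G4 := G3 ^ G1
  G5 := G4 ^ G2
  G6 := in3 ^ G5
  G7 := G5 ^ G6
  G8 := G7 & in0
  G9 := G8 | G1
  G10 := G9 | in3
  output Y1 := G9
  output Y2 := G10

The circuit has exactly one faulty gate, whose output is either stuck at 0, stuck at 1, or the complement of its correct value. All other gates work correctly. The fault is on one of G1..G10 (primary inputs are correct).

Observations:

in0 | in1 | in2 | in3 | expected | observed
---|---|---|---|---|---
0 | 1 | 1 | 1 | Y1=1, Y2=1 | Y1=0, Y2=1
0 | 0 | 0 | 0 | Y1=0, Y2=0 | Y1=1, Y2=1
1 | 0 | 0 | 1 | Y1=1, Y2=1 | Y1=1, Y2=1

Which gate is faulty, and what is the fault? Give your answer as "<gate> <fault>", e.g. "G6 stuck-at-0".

Fault-free values for test 1 (in0=0, in1=1, in2=1, in3=1): G1=1, G2=0, G3=0, G4=1, G5=1, G6=0, G7=1, G8=0, G9=1, G10=1, giving Y1=1, Y2=1. Observed Y1=0, Y2=1.
Test 1: faults giving observed Y1=0, Y2=1 are {G1 stuck-at-0, G1 inverted output, G9 stuck-at-0, G9 inverted output}.
Test 2 (in0=0, in1=0, in2=0, in3=0): fault-free G1=0, G2=1, G3=0, G4=0, G5=1, G6=1, G7=0, G8=0, G9=0, G10=0 → Y1=0, Y2=0; observed Y1=1, Y2=1. Eliminates G1 stuck-at-0, G9 stuck-at-0.
Test 3 (in0=1, in1=0, in2=0, in3=1): fault-free G1=1, G2=1, G3=0, G4=1, G5=0, G6=1, G7=1, G8=1, G9=1, G10=1 → Y1=1, Y2=1; observed Y1=1, Y2=1. Eliminates G9 inverted output.
Only G1 inverted output is consistent with every test.

G1 inverted output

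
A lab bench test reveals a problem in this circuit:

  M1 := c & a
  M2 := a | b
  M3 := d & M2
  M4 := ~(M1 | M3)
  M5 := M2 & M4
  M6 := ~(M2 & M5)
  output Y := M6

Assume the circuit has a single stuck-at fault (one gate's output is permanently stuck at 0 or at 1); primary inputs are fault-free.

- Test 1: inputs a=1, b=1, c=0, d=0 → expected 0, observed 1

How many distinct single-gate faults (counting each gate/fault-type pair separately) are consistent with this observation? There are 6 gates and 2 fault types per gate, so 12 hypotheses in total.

Fault-free: M1=0, M2=1, M3=0, M4=1, M5=1, M6=0 → 0. Observed 1.
  M1 stuck-at-0: output 0 ✗
  M1 stuck-at-1: output 1 ✓
  M2 stuck-at-0: output 1 ✓
  M2 stuck-at-1: output 0 ✗
  M3 stuck-at-0: output 0 ✗
  M3 stuck-at-1: output 1 ✓
  M4 stuck-at-0: output 1 ✓
  M4 stuck-at-1: output 0 ✗
  M5 stuck-at-0: output 1 ✓
  M5 stuck-at-1: output 0 ✗
  M6 stuck-at-0: output 0 ✗
  M6 stuck-at-1: output 1 ✓
Consistent faults: {M1 stuck-at-1, M2 stuck-at-0, M3 stuck-at-1, M4 stuck-at-0, M5 stuck-at-0, M6 stuck-at-1} — 6 in all.

6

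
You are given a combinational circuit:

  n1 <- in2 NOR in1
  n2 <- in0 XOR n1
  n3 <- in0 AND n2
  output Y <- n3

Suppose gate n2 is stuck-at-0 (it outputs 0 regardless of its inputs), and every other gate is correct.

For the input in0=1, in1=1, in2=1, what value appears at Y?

0

Propagate with n2 forced: n1=0, n2=0 [stuck-at-0], n3=0.
So Y = 0. (Without the fault it would be 1.)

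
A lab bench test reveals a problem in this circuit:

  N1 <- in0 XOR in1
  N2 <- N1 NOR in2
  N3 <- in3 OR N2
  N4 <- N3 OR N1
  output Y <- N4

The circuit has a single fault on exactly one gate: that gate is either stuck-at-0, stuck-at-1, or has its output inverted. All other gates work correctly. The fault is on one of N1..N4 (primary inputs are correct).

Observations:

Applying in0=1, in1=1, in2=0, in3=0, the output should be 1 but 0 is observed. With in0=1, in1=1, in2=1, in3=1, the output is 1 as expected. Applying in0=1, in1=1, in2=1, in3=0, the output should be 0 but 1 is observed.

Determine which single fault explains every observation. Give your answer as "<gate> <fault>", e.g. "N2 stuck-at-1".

N2 inverted output

Fault-free values for test 1 (in0=1, in1=1, in2=0, in3=0): N1=0, N2=1, N3=1, N4=1, giving Y=1. Observed 0.
Test 1: faults giving observed 0 are {N2 stuck-at-0, N2 inverted output, N3 stuck-at-0, N3 inverted output, N4 stuck-at-0, N4 inverted output}.
Test 2 (in0=1, in1=1, in2=1, in3=1): fault-free N1=0, N2=0, N3=1, N4=1 → 1; observed 1. Eliminates N3 stuck-at-0, N3 inverted output, N4 stuck-at-0, N4 inverted output.
Test 3 (in0=1, in1=1, in2=1, in3=0): fault-free N1=0, N2=0, N3=0, N4=0 → 0; observed 1. Eliminates N2 stuck-at-0.
Only N2 inverted output is consistent with every test.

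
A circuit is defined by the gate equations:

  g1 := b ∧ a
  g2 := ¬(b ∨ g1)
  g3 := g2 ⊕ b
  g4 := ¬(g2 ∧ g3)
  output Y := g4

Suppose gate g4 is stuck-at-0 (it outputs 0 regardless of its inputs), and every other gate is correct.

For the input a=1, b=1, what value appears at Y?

Propagate with g4 forced: g1=1, g2=0, g3=1, g4=0 [stuck-at-0].
So Y = 0. (Without the fault it would be 1.)

0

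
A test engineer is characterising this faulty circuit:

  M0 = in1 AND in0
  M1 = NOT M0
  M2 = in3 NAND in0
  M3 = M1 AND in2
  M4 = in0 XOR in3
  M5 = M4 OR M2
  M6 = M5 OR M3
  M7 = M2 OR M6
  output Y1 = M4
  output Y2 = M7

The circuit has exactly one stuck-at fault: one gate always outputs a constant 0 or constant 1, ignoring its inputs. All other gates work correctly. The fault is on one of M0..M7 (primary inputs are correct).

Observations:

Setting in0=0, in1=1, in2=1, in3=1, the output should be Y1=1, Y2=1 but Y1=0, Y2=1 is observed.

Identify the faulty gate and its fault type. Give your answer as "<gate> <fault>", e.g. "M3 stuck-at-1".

Fault-free values for test 1 (in0=0, in1=1, in2=1, in3=1): M0=0, M1=1, M2=1, M3=1, M4=1, M5=1, M6=1, M7=1, giving Y1=1, Y2=1. Observed Y1=0, Y2=1.
Test 1: faults giving observed Y1=0, Y2=1 are {M4 stuck-at-0}.
Only M4 stuck-at-0 is consistent with every test.

M4 stuck-at-0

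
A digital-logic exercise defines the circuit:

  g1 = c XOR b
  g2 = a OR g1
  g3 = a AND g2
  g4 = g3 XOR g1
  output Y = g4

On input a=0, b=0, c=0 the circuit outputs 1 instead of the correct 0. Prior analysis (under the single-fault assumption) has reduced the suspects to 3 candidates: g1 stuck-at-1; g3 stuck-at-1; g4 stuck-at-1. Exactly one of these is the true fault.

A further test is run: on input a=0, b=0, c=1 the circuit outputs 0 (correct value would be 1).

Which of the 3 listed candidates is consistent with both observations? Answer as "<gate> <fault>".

g3 stuck-at-1

Evaluate each candidate on input a=0, b=0, c=1:
  g1 stuck-at-1: g1=1 [stuck-at-1], g2=1, g3=0, g4=1 → 1 — eliminated
  g3 stuck-at-1: g1=1, g2=1, g3=1 [stuck-at-1], g4=0 → 0 — matches
  g4 stuck-at-1: g1=1, g2=1, g3=0, g4=1 [stuck-at-1] → 1 — eliminated
Only g3 stuck-at-1 reproduces the observed 0.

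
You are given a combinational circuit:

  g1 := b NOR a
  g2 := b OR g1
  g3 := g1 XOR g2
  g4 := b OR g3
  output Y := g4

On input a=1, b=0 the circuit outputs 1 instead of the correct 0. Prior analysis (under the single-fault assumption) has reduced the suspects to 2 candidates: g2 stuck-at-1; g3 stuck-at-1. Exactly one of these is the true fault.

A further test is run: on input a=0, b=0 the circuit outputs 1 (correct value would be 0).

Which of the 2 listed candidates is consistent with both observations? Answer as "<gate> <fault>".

Evaluate each candidate on input a=0, b=0:
  g2 stuck-at-1: g1=1, g2=1 [stuck-at-1], g3=0, g4=0 → 0 — eliminated
  g3 stuck-at-1: g1=1, g2=1, g3=1 [stuck-at-1], g4=1 → 1 — matches
Only g3 stuck-at-1 reproduces the observed 1.

g3 stuck-at-1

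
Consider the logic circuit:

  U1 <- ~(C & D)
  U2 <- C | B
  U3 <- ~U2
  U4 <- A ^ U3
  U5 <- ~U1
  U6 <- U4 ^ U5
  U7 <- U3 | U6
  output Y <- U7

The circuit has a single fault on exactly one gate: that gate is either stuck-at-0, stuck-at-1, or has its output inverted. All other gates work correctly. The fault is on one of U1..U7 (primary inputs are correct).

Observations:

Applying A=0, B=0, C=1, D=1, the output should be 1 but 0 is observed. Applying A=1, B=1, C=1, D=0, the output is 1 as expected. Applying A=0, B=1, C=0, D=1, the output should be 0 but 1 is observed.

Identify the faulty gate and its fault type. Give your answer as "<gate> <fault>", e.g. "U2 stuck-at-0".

U4 stuck-at-1

Fault-free values for test 1 (A=0, B=0, C=1, D=1): U1=0, U2=1, U3=0, U4=0, U5=1, U6=1, U7=1, giving Y=1. Observed 0.
Test 1: faults giving observed 0 are {U1 stuck-at-1, U1 inverted output, U4 stuck-at-1, U4 inverted output, U5 stuck-at-0, U5 inverted output, U6 stuck-at-0, U6 inverted output, U7 stuck-at-0, U7 inverted output}.
Test 2 (A=1, B=1, C=1, D=0): fault-free U1=1, U2=1, U3=0, U4=1, U5=0, U6=1, U7=1 → 1; observed 1. Eliminates U1 inverted output, U4 inverted output, U5 inverted output, U6 stuck-at-0, U6 inverted output, U7 stuck-at-0, U7 inverted output.
Test 3 (A=0, B=1, C=0, D=1): fault-free U1=1, U2=1, U3=0, U4=0, U5=0, U6=0, U7=0 → 0; observed 1. Eliminates U1 stuck-at-1, U5 stuck-at-0.
Only U4 stuck-at-1 is consistent with every test.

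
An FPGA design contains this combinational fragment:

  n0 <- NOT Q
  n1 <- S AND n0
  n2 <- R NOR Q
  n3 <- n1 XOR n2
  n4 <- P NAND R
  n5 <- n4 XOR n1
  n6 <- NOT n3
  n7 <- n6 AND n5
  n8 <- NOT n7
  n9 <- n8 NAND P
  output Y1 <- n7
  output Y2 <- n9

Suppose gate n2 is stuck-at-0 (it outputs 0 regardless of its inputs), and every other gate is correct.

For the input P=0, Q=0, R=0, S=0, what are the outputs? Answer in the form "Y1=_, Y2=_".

Y1=1, Y2=1

Propagate with n2 forced: n0=1, n1=0, n2=0 [stuck-at-0], n3=0, n4=1, n5=1, n6=1, n7=1, n8=0, n9=1.
So the outputs are Y1=1, Y2=1. (Without the fault they would be Y1=0, Y2=1.)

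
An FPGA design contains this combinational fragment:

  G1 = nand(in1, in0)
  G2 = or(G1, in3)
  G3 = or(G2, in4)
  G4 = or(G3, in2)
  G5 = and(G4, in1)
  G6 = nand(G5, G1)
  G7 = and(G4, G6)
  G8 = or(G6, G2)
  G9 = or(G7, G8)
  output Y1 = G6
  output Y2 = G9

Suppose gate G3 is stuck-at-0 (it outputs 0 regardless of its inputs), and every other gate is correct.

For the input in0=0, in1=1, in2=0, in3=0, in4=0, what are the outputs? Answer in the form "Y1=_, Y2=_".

Propagate with G3 forced: G1=1, G2=1, G3=0 [stuck-at-0], G4=0, G5=0, G6=1, G7=0, G8=1, G9=1.
So the outputs are Y1=1, Y2=1. (Without the fault they would be Y1=0, Y2=1.)

Y1=1, Y2=1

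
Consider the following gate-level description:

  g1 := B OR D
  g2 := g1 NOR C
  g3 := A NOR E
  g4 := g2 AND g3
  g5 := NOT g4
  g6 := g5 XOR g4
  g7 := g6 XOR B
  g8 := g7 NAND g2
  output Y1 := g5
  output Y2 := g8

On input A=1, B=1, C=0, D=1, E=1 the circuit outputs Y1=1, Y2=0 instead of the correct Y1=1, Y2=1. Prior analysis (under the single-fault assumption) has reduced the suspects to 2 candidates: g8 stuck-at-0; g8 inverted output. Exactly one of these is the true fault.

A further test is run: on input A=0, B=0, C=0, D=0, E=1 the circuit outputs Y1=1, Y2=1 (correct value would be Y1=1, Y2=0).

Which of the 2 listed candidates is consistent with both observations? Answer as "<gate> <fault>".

g8 inverted output

Evaluate each candidate on input A=0, B=0, C=0, D=0, E=1:
  g8 stuck-at-0: g1=0, g2=1, g3=0, g4=0, g5=1, g6=1, g7=1, g8=0 [stuck-at-0] → Y1=1, Y2=0 — eliminated
  g8 inverted output: g1=0, g2=1, g3=0, g4=0, g5=1, g6=1, g7=1, g8=1 [inverted output] → Y1=1, Y2=1 — matches
Only g8 inverted output reproduces the observed Y1=1, Y2=1.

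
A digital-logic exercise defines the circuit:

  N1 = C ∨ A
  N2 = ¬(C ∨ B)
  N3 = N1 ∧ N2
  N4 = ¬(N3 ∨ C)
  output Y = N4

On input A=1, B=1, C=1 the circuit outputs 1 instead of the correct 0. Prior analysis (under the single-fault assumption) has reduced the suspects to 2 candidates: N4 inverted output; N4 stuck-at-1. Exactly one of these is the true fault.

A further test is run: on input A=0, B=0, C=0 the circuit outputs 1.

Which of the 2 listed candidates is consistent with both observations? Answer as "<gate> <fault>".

N4 stuck-at-1

Evaluate each candidate on input A=0, B=0, C=0:
  N4 inverted output: N1=0, N2=1, N3=0, N4=0 [inverted output] → 0 — eliminated
  N4 stuck-at-1: N1=0, N2=1, N3=0, N4=1 [stuck-at-1] → 1 — matches
Only N4 stuck-at-1 reproduces the observed 1.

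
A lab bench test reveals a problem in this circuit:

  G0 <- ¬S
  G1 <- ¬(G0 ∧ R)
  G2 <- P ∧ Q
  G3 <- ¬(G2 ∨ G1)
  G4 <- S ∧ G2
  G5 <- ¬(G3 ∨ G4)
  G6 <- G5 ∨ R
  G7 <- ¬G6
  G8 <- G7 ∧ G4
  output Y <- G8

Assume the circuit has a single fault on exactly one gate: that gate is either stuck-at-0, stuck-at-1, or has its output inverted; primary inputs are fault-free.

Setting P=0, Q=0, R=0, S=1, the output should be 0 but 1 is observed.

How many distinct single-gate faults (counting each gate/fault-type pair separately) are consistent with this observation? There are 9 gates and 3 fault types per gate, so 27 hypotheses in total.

6

Fault-free: G0=0, G1=1, G2=0, G3=0, G4=0, G5=1, G6=1, G7=0, G8=0 → 0. Observed 1.
  G0: none of the 3 fault types match ✗
  G1: none of the 3 fault types match ✗
  G2: stuck-at-1, inverted output ✓; others ✗
  G3: none of the 3 fault types match ✗
  G4: stuck-at-1, inverted output ✓; others ✗
  G5: none of the 3 fault types match ✗
  G6: none of the 3 fault types match ✗
  G7: none of the 3 fault types match ✗
  G8: stuck-at-1, inverted output ✓; others ✗
Consistent faults: {G2 stuck-at-1, G2 inverted output, G4 stuck-at-1, G4 inverted output, G8 stuck-at-1, G8 inverted output} — 6 in all.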